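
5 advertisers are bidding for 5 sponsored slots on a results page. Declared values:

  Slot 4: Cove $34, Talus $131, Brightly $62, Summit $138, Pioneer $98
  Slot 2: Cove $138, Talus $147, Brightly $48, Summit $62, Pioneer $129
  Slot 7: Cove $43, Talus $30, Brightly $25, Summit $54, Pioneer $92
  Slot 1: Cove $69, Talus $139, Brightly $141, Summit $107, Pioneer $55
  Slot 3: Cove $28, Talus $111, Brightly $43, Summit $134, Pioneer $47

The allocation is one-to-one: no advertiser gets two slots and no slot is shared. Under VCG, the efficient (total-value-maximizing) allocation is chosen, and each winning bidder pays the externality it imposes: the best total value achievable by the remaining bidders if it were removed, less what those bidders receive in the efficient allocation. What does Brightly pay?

Brightly pays $14.

Efficient allocation: Cove→Slot 2 ($138), Talus→Slot 4 ($131), Brightly→Slot 1 ($141), Summit→Slot 3 ($134), Pioneer→Slot 7 ($92); total welfare W = $636.
Brightly receives Slot 1 at value $141, so the others get W − 141 = $495.
Without Brightly: best allocation of the remaining 4 bidders over all 5 slots is Cove→Slot 2 ($138), Talus→Slot 1 ($139), Summit→Slot 3 ($134), Pioneer→Slot 4 ($98), total $509.
VCG payment = (others' best without Brightly) − (others' welfare with Brightly) = 509 − 495 = $14.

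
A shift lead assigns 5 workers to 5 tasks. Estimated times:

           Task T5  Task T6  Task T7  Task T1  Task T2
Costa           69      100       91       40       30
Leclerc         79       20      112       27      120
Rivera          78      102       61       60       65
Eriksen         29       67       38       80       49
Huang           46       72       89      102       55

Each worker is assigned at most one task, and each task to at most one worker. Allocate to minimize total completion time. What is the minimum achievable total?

Min total: 194 min

This is the linear assignment problem.
Optimal: Costa→Task T2 (30 min), Leclerc→Task T6 (20 min), Rivera→Task T1 (60 min), Eriksen→Task T7 (38 min), Huang→Task T5 (46 min) — total 30+20+60+38+46 = 194 min.
Column-greedy (each task in turn goes to its cheapest remaining worker) gives 205 min, worse by 11.
Next-best assignment: Costa→Task T1, Leclerc→Task T6, Rivera→Task T7, Eriksen→Task T5, Huang→Task T2 = 205 min.
No other one-to-one assignment undercuts 194 min.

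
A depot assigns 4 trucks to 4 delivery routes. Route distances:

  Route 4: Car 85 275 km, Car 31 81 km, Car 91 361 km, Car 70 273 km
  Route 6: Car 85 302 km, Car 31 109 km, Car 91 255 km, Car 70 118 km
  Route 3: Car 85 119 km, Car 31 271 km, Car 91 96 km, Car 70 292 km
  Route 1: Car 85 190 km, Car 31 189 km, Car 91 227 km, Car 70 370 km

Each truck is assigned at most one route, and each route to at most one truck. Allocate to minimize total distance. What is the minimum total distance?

Optimal: Car 85→Route 1 (190 km), Car 31→Route 4 (81 km), Car 91→Route 3 (96 km), Car 70→Route 6 (118 km) — total 190+81+96+118 = 485 km.
Row-greedy (each truck in turn takes its cheapest remaining route) gives 545 km, worse by 60.
Swapping Car 31↔Car 85 (Car 31→Route 1 189 km, Car 85→Route 4 275 km) adds 193.
No other one-to-one assignment undercuts 485 km.

Min total: 485 km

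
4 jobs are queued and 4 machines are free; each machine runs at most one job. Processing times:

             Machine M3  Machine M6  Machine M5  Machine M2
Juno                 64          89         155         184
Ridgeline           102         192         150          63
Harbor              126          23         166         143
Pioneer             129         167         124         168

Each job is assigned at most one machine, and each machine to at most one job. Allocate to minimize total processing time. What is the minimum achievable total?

Min total: 274 min

Optimal: Juno→Machine M3 (64 min), Ridgeline→Machine M2 (63 min), Harbor→Machine M6 (23 min), Pioneer→Machine M5 (124 min) — total 64+63+23+124 = 274 min.
Every other assignment is strictly worse.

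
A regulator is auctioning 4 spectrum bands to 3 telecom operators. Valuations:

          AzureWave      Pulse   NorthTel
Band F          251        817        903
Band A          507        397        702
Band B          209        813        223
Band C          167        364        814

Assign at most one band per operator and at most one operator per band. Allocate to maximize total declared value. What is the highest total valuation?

Maximum total: $2223M

Optimal: AzureWave→Band A ($507M), Pulse→Band B ($813M), NorthTel→Band F ($903M) — total 507+813+903 = $2223M.
Row-greedy (each operator in turn takes its best remaining band) gives $2138M, worse by 85.
No other one-to-one assignment exceeds $2223M.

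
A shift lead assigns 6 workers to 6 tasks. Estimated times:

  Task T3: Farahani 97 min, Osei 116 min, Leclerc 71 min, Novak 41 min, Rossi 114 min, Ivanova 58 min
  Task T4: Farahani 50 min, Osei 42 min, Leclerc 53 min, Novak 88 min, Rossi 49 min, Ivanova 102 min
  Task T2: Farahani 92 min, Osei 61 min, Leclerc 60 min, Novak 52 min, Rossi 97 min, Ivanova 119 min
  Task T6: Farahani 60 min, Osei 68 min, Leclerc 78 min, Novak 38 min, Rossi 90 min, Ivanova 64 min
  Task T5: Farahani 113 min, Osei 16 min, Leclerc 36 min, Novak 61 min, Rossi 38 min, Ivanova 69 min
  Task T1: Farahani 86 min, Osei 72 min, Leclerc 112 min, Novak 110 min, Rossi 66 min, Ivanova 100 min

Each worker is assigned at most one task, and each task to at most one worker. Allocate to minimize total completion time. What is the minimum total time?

Minimum total: 288 min

Optimal: Farahani→Task T4 (50 min), Osei→Task T5 (16 min), Leclerc→Task T2 (60 min), Novak→Task T6 (38 min), Rossi→Task T1 (66 min), Ivanova→Task T3 (58 min) — total 50+16+60+38+66+58 = 288 min.
Min-entry greedy (repeatedly take the single cheapest remaining cell) gives 307 min, worse by 19.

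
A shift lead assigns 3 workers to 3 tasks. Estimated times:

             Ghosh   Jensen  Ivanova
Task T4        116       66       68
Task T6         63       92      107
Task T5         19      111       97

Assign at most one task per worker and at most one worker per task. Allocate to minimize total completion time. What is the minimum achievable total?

Optimal: Ghosh→Task T5 (19 min), Jensen→Task T6 (92 min), Ivanova→Task T4 (68 min) — total 19+92+68 = 179 min.
Column-greedy (each task in turn goes to its cheapest remaining worker) gives 226 min, worse by 47.
Swapping Ivanova↔Ghosh (Ivanova→Task T5 97 min, Ghosh→Task T4 116 min) adds 126.
Every other assignment is strictly worse.

Minimum total: 179 min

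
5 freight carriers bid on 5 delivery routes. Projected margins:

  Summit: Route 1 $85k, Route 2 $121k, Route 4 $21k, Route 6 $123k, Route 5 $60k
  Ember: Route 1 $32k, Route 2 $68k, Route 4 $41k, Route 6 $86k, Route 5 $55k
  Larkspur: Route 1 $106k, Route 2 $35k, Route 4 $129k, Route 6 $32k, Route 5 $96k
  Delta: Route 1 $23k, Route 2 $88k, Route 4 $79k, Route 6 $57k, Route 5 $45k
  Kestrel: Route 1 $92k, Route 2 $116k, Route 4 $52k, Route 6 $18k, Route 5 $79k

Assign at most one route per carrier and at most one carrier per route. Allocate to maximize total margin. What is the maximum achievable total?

Optimal: Summit→Route 6 ($123k), Ember→Route 5 ($55k), Larkspur→Route 4 ($129k), Delta→Route 2 ($88k), Kestrel→Route 1 ($92k) — total 123+55+129+88+92 = $487k.
Max-entry greedy (repeatedly take the single best remaining cell) gives $446k, worse by 41.
No other one-to-one assignment exceeds $487k.

Maximum total: $487k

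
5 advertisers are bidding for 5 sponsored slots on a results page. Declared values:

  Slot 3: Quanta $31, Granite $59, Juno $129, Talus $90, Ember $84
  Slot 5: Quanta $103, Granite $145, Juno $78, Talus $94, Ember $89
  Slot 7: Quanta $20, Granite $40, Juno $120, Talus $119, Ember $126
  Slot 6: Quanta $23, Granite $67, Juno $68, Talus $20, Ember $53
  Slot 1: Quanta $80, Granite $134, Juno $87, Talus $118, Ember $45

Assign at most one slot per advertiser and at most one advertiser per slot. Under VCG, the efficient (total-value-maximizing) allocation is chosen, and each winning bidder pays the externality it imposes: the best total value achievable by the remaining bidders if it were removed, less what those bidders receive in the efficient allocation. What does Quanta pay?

Quanta pays $78.

Efficient allocation: Quanta→Slot 5 ($103), Granite→Slot 6 ($67), Juno→Slot 3 ($129), Talus→Slot 1 ($118), Ember→Slot 7 ($126); total welfare W = $543.
Quanta receives Slot 5 at value $103, so the others get W − 103 = $440.
Without Quanta: best allocation of the remaining 4 bidders over all 5 slots is Granite→Slot 5 ($145), Juno→Slot 3 ($129), Talus→Slot 1 ($118), Ember→Slot 7 ($126), total $518.
VCG payment = (others' best without Quanta) − (others' welfare with Quanta) = 518 − 440 = $78.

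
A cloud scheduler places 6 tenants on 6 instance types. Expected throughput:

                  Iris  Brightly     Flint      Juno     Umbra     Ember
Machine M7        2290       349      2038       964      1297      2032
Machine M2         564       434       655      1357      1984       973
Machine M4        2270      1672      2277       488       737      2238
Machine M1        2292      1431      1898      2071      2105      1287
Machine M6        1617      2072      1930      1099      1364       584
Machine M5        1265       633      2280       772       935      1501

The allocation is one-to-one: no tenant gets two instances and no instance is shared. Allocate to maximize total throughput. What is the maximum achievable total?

Maximum total: 12935 ops/s

Treat this as an assignment problem: match each tenant to one instance.
Optimal: Iris→Machine M7 (2290 ops/s), Brightly→Machine M6 (2072 ops/s), Flint→Machine M5 (2280 ops/s), Juno→Machine M1 (2071 ops/s), Umbra→Machine M2 (1984 ops/s), Ember→Machine M4 (2238 ops/s) — total 2290+2072+2280+2071+1984+2238 = 12935 ops/s.
Max-entry greedy (repeatedly take the single best remaining cell) gives 11830 ops/s, worse by 1105.
Next-best assignment: Iris→Machine M4, Brightly→Machine M6, Flint→Machine M5, Juno→Machine M1, Umbra→Machine M2, Ember→Machine M7 = 12709 ops/s.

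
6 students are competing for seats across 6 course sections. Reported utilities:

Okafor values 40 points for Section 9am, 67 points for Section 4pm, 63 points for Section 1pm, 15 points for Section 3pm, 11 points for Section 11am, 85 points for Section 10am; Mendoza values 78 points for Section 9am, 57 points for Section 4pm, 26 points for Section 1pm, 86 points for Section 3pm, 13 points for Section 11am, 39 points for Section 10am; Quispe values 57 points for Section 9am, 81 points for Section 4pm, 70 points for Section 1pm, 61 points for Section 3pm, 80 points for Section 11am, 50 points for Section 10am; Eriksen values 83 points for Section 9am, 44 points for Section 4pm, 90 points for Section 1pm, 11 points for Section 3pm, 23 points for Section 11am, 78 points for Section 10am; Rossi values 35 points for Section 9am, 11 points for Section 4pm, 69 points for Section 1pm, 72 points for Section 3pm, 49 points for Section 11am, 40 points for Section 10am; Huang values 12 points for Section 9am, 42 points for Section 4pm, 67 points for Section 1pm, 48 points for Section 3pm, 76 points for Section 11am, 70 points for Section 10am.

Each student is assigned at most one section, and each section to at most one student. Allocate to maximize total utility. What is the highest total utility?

This is the linear assignment problem.
Optimal: Okafor→Section 10am (85 points), Mendoza→Section 9am (78 points), Quispe→Section 4pm (81 points), Eriksen→Section 1pm (90 points), Rossi→Section 3pm (72 points), Huang→Section 11am (76 points) — total 85+78+81+90+72+76 = 482 points.
Column-greedy (each section in turn goes to its best remaining student) gives 480 points, worse by 2.

Maximum total: 482 points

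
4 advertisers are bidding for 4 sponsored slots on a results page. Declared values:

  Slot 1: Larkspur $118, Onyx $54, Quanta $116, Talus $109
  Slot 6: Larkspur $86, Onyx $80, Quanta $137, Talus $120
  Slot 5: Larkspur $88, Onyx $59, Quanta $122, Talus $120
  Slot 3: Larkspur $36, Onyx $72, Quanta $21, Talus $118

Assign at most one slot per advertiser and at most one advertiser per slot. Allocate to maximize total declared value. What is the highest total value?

Maximum total: $447

Treat this as an assignment problem: match each advertiser to one slot.
Optimal: Larkspur→Slot 1 ($118), Onyx→Slot 3 ($72), Quanta→Slot 6 ($137), Talus→Slot 5 ($120) — total 118+72+137+120 = $447.
Row-greedy (each advertiser in turn takes its best remaining slot) gives $438, worse by 9.
Next-best assignment: Larkspur→Slot 1, Onyx→Slot 6, Quanta→Slot 5, Talus→Slot 3 = $438.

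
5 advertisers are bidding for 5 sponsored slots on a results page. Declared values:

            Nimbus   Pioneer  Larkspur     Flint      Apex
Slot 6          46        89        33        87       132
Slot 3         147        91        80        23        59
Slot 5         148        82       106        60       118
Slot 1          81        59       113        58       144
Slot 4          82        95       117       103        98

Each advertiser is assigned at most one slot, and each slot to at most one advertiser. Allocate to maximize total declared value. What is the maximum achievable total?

Optimal: Nimbus→Slot 3 ($147), Pioneer→Slot 6 ($89), Larkspur→Slot 5 ($106), Flint→Slot 4 ($103), Apex→Slot 1 ($144) — total 147+89+106+103+144 = $589.
Swapping Pioneer↔Flint (Pioneer→Slot 4 $95, Flint→Slot 6 $87) loses 10.

Max total: $589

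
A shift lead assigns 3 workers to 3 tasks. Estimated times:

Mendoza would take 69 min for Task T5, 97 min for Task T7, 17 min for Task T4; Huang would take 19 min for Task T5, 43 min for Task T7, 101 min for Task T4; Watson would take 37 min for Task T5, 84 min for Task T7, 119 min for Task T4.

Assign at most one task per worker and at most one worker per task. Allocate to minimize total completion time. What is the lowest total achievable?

Min total: 97 min

This is a one-to-one assignment (minimum-cost bipartite matching).
Optimal: Mendoza→Task T4 (17 min), Huang→Task T7 (43 min), Watson→Task T5 (37 min) — total 17+43+37 = 97 min.
Next-best assignment: Mendoza→Task T4, Huang→Task T5, Watson→Task T7 = 120 min.
Every other assignment is strictly worse.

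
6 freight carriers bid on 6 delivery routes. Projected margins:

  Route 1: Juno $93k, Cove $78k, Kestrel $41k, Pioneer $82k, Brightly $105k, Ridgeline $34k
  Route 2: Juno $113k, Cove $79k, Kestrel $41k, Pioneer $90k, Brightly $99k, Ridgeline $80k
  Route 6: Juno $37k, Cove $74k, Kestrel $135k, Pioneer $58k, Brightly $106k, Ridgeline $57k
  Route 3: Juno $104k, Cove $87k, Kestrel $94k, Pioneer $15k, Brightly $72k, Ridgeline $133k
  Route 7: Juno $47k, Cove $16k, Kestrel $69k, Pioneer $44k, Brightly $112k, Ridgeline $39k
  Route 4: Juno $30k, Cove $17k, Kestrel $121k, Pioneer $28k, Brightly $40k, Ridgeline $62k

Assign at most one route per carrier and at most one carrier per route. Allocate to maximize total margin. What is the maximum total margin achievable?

Treat this as an assignment problem: match each carrier to one route.
Optimal: Juno→Route 2 ($113k), Cove→Route 6 ($74k), Kestrel→Route 4 ($121k), Pioneer→Route 1 ($82k), Brightly→Route 7 ($112k), Ridgeline→Route 3 ($133k) — total 113+74+121+82+112+133 = $635k.
Checked against all permutations: $635k is optimal.

Maximum total: $635k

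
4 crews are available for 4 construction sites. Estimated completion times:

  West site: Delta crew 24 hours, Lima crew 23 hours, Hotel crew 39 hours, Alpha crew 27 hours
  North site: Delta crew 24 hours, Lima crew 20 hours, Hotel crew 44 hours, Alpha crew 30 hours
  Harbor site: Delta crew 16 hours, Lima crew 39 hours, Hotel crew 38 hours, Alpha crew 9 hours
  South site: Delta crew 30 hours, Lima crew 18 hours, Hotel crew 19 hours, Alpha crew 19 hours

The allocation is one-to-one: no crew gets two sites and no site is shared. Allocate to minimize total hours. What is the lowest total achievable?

Optimal: Delta crew→West site (24 hours), Lima crew→North site (20 hours), Hotel crew→South site (19 hours), Alpha crew→Harbor site (9 hours) — total 24+20+19+9 = 72 hours.
Column-greedy (each site in turn goes to its cheapest remaining crew) gives 75 hours, worse by 3.
Swapping Hotel crew↔Delta crew (Hotel crew→West site 39 hours, Delta crew→South site 30 hours) adds 26.
Every other assignment is strictly worse.

Minimum total: 72 hours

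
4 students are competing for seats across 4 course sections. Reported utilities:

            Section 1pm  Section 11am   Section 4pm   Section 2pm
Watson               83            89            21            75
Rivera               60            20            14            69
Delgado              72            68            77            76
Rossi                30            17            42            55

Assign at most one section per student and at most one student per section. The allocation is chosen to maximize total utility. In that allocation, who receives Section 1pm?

Rivera receives Section 1pm.

Optimal: Watson→Section 11am (89 points), Rivera→Section 1pm (60 points), Delgado→Section 4pm (77 points), Rossi→Section 2pm (55 points) — total 89+60+77+55 = 281 points.
Checked against all permutations: 281 points is optimal.
Rivera's own top section is Section 2pm (69 points), but forcing Rivera→Section 2pm and reassigning the rest optimally gives only 272 points — worse by 9.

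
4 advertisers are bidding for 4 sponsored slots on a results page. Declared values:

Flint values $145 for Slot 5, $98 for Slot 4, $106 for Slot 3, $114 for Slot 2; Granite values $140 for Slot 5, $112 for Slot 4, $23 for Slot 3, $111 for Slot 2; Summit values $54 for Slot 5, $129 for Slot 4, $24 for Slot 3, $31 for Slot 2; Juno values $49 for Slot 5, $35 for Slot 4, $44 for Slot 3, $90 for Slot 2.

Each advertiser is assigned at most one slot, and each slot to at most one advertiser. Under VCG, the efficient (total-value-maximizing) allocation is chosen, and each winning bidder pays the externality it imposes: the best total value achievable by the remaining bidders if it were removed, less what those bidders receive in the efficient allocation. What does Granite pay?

Efficient allocation: Flint→Slot 3 ($106), Granite→Slot 5 ($140), Summit→Slot 4 ($129), Juno→Slot 2 ($90); total welfare W = $465.
Granite receives Slot 5 at value $140, so the others get W − 140 = $325.
Without Granite: best allocation of the remaining 3 bidders over all 4 slots is Flint→Slot 5 ($145), Summit→Slot 4 ($129), Juno→Slot 2 ($90), total $364.
VCG payment = (others' best without Granite) − (others' welfare with Granite) = 364 − 325 = $39.

Granite pays $39.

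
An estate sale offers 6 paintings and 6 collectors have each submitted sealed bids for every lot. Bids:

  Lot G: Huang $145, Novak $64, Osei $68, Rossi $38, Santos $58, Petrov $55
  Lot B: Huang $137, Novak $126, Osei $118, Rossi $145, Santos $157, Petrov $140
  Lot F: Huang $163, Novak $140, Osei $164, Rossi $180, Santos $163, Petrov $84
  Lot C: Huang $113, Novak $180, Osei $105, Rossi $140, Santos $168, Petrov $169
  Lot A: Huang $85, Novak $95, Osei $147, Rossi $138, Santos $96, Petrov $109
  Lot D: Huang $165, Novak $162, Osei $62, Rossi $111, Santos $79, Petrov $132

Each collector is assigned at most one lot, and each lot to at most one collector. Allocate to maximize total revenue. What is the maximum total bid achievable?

Max total: $960

Optimal: Huang→Lot G ($145), Novak→Lot D ($162), Osei→Lot A ($147), Rossi→Lot F ($180), Santos→Lot B ($157), Petrov→Lot C ($169) — total 145+162+147+180+157+169 = $960.
Max-entry greedy (repeatedly take the single best remaining cell) gives $884, worse by 76.
Next-best assignment: Huang→Lot G, Novak→Lot D, Osei→Lot A, Rossi→Lot F, Santos→Lot C, Petrov→Lot B = $942.
No other one-to-one assignment exceeds $960.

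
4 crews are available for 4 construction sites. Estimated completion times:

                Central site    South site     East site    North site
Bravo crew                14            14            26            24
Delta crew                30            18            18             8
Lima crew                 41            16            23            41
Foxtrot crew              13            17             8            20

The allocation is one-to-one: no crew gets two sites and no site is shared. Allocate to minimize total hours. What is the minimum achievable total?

Min total: 46 hours

Optimal: Bravo crew→Central site (14 hours), Delta crew→North site (8 hours), Lima crew→South site (16 hours), Foxtrot crew→East site (8 hours) — total 14+8+16+8 = 46 hours.
Column-greedy (each site in turn goes to its cheapest remaining crew) gives 86 hours, worse by 40.
Next-best assignment: Bravo crew→South site, Delta crew→North site, Lima crew→East site, Foxtrot crew→Central site = 58 hours.
Every other assignment is strictly worse.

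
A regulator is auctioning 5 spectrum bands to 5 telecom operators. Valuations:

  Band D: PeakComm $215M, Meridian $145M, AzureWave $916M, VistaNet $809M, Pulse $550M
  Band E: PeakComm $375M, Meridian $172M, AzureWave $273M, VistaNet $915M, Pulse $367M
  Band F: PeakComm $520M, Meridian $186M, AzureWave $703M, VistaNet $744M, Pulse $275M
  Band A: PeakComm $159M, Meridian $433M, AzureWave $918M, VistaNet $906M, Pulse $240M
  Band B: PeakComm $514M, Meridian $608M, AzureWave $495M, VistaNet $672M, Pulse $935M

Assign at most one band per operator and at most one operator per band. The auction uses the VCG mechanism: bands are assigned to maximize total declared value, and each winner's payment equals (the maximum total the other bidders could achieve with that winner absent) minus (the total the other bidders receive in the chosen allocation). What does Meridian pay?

Efficient allocation: PeakComm→Band F ($520M), Meridian→Band A ($433M), AzureWave→Band D ($916M), VistaNet→Band E ($915M), Pulse→Band B ($935M); total welfare W = $3719M.
Meridian receives Band A at value $433M, so the others get W − 433 = $3286M.
Without Meridian: best allocation of the remaining 4 bidders over all 5 bands is PeakComm→Band F ($520M), AzureWave→Band A ($918M), VistaNet→Band E ($915M), Pulse→Band B ($935M), total $3288M.
VCG payment = (others' best without Meridian) − (others' welfare with Meridian) = 3288 − 3286 = $2M.

Meridian pays $2M.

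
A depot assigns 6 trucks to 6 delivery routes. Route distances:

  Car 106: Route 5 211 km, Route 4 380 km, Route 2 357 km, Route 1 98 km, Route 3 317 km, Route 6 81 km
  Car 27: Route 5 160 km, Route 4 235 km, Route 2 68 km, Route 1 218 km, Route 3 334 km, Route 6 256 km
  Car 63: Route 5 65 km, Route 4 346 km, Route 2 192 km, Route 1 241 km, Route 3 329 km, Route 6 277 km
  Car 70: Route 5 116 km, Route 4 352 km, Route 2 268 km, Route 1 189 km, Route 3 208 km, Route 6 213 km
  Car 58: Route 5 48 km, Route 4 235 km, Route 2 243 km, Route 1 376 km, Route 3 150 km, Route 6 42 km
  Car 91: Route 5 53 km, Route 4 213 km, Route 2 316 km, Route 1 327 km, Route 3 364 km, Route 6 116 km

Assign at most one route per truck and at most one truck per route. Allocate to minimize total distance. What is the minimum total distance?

Min total: 694 km

Optimal: Car 106→Route 1 (98 km), Car 27→Route 2 (68 km), Car 63→Route 5 (65 km), Car 70→Route 3 (208 km), Car 58→Route 6 (42 km), Car 91→Route 4 (213 km) — total 98+68+65+208+42+213 = 694 km.
Column-greedy (each route in turn goes to its cheapest remaining truck) gives 912 km, worse by 218.
Next-best assignment: Car 106→Route 6, Car 27→Route 2, Car 63→Route 5, Car 70→Route 1, Car 58→Route 3, Car 91→Route 4 = 766 km.
Swapping Car 106↔Car 70 (Car 106→Route 3 317 km, Car 70→Route 1 189 km) adds 200.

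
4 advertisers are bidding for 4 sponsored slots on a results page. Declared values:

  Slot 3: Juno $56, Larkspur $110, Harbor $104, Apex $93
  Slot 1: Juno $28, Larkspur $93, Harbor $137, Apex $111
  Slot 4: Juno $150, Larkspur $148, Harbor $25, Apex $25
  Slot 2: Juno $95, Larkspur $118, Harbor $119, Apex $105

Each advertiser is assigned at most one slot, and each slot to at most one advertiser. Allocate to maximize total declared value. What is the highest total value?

Optimal: Juno→Slot 4 ($150), Larkspur→Slot 3 ($110), Harbor→Slot 1 ($137), Apex→Slot 2 ($105) — total 150+110+137+105 = $502.
Max-entry greedy (repeatedly take the single best remaining cell) gives $498, worse by 4.
Next-best assignment: Juno→Slot 4, Larkspur→Slot 2, Harbor→Slot 1, Apex→Slot 3 = $498.
Swapping Larkspur↔Juno (Larkspur→Slot 4 $148, Juno→Slot 3 $56) loses 56.
Checked against all permutations: $502 is optimal.

Max total: $502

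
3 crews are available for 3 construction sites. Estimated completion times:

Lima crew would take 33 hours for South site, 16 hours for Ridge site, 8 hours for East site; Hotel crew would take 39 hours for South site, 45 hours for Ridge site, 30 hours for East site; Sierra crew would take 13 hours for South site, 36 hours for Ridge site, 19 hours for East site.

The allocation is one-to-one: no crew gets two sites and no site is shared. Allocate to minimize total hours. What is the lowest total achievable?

Optimal: Lima crew→Ridge site (16 hours), Hotel crew→East site (30 hours), Sierra crew→South site (13 hours) — total 16+30+13 = 59 hours.

Min total: 59 hours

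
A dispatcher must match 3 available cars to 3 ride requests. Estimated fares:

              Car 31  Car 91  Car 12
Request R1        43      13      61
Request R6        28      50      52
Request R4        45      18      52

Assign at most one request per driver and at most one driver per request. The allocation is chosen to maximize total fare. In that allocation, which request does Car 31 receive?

Car 31 receives Request R4.

This is the linear assignment problem.
Optimal: Car 31→Request R4 ($45), Car 91→Request R6 ($50), Car 12→Request R1 ($61) — total 45+50+61 = $156.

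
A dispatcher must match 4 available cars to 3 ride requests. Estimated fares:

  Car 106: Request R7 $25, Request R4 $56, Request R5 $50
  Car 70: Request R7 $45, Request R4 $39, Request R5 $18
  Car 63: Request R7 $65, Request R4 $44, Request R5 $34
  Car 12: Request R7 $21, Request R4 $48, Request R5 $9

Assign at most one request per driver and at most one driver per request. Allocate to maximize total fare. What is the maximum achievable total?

Optimal: Car 63→Request R7 ($65), Car 12→Request R4 ($48), Car 106→Request R5 ($50) — total 65+48+50 = $163.
Swapping Car 12↔Car 63 (Car 12→Request R7 $21, Car 63→Request R4 $44) loses 48.

Max total: $163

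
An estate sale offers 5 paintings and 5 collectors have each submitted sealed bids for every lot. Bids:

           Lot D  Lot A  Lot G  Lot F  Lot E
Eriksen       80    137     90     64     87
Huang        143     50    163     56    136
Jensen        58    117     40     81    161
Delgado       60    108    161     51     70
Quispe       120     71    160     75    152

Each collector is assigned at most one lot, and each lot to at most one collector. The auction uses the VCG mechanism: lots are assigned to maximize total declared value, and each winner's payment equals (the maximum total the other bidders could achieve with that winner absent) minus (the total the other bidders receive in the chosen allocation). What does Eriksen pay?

Efficient allocation: Eriksen→Lot A ($137), Huang→Lot D ($143), Jensen→Lot E ($161), Delgado→Lot G ($161), Quispe→Lot F ($75); total welfare W = $677.
Eriksen receives Lot A at value $137, so the others get W − 137 = $540.
Without Eriksen: best allocation of the remaining 4 bidders over all 5 lots is Huang→Lot D ($143), Jensen→Lot A ($117), Delgado→Lot G ($161), Quispe→Lot E ($152), total $573.
VCG payment = (others' best without Eriksen) − (others' welfare with Eriksen) = 573 − 540 = $33.

Eriksen pays $33.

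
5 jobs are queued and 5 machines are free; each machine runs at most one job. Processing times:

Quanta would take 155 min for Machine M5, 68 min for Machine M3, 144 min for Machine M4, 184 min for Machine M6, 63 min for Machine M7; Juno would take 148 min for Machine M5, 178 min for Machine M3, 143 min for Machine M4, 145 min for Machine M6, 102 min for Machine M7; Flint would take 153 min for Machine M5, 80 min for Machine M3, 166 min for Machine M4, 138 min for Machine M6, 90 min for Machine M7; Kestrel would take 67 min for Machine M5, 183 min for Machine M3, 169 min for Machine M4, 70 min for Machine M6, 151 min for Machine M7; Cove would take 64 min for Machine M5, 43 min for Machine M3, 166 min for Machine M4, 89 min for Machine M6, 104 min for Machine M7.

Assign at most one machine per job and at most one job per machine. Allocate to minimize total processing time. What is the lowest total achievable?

Optimal: Quanta→Machine M7 (63 min), Juno→Machine M4 (143 min), Flint→Machine M3 (80 min), Kestrel→Machine M6 (70 min), Cove→Machine M5 (64 min) — total 63+143+80+70+64 = 420 min.
Min-entry greedy (repeatedly take the single cheapest remaining cell) gives 454 min, worse by 34.
No other one-to-one assignment undercuts 420 min.

Min total: 420 min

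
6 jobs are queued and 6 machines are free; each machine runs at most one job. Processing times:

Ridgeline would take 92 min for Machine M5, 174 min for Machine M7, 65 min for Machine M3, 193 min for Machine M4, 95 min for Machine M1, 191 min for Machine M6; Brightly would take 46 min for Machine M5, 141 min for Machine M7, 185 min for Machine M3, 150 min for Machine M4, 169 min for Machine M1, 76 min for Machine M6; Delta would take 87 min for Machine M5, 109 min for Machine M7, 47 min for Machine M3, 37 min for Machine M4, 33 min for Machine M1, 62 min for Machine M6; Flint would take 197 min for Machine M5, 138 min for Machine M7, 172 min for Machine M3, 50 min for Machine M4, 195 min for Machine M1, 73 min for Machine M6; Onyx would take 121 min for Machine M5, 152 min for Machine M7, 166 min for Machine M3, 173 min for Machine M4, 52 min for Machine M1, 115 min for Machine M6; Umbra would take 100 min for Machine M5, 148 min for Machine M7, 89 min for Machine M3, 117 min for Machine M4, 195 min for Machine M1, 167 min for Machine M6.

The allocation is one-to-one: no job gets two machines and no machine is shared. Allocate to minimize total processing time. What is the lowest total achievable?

Min total: 421 min

Optimal: Ridgeline→Machine M3 (65 min), Brightly→Machine M5 (46 min), Delta→Machine M4 (37 min), Flint→Machine M6 (73 min), Onyx→Machine M1 (52 min), Umbra→Machine M7 (148 min) — total 65+46+37+73+52+148 = 421 min.
Column-greedy (each machine in turn goes to its cheapest remaining job) gives 489 min, worse by 68.
Next-best assignment: Ridgeline→Machine M3, Brightly→Machine M5, Delta→Machine M6, Flint→Machine M4, Onyx→Machine M1, Umbra→Machine M7 = 423 min.
Swapping Umbra↔Flint (Umbra→Machine M6 167 min, Flint→Machine M7 138 min) adds 84.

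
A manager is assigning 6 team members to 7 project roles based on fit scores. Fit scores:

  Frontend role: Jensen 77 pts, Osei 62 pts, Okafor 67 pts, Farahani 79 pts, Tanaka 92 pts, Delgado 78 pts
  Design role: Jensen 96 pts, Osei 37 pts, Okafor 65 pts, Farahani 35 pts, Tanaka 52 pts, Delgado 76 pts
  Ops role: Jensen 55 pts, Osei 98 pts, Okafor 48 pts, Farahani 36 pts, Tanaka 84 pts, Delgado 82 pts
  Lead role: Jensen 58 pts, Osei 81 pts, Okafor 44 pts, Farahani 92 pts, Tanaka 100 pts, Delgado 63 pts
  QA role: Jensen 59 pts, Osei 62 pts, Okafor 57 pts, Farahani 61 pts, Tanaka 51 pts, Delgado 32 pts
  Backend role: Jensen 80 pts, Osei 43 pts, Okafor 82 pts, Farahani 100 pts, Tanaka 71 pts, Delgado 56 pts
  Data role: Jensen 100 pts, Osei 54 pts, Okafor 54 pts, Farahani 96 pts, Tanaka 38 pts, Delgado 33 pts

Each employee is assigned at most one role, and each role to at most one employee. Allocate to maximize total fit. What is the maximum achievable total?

Maximum total: 550 pts

Optimal: Jensen→Design role (96 pts), Osei→Ops role (98 pts), Okafor→Backend role (82 pts), Farahani→Data role (96 pts), Tanaka→Lead role (100 pts), Delgado→Frontend role (78 pts) — total 96+98+82+96+100+78 = 550 pts.
Column-greedy (each role in turn goes to its best remaining employee) gives 491 pts, worse by 59.
Next-best assignment: Jensen→Data role, Osei→Ops role, Okafor→Frontend role, Farahani→Backend role, Tanaka→Lead role, Delgado→Design role = 541 pts.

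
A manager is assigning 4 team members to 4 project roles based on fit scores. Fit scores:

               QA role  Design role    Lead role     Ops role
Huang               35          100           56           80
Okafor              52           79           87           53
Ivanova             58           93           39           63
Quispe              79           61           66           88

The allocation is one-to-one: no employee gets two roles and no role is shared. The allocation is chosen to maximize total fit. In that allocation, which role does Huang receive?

Optimal: Huang→Ops role (80 pts), Okafor→Lead role (87 pts), Ivanova→Design role (93 pts), Quispe→QA role (79 pts) — total 80+87+93+79 = 339 pts.
Column-greedy (each role in turn goes to its best remaining employee) gives 329 pts, worse by 10.
Huang's own top role is Design role (100 pts), but forcing Huang→Design role and reassigning the rest optimally gives only 333 pts — worse by 6.

Huang receives Ops role.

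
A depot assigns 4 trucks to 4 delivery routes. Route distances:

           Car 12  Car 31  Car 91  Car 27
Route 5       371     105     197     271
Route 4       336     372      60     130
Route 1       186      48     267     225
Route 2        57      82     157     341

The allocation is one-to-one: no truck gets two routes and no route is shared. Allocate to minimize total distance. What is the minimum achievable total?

Minimum total: 432 km

Optimal: Car 12→Route 2 (57 km), Car 31→Route 1 (48 km), Car 91→Route 5 (197 km), Car 27→Route 4 (130 km) — total 57+48+197+130 = 432 km.
Min-entry greedy (repeatedly take the single cheapest remaining cell) gives 436 km, worse by 4.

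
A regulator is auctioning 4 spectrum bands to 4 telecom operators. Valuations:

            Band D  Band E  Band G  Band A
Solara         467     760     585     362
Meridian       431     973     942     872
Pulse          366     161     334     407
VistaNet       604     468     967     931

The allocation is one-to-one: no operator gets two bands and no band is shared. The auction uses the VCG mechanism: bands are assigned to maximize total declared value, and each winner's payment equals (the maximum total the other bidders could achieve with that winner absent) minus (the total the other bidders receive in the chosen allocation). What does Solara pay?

Efficient allocation: Solara→Band E ($760M), Meridian→Band G ($942M), Pulse→Band D ($366M), VistaNet→Band A ($931M); total welfare W = $2999M.
Solara receives Band E at value $760M, so the others get W − 760 = $2239M.
Without Solara: best allocation of the remaining 3 bidders over all 4 bands is Meridian→Band E ($973M), Pulse→Band A ($407M), VistaNet→Band G ($967M), total $2347M.
VCG payment = (others' best without Solara) − (others' welfare with Solara) = 2347 − 2239 = $108M.

Solara pays $108M.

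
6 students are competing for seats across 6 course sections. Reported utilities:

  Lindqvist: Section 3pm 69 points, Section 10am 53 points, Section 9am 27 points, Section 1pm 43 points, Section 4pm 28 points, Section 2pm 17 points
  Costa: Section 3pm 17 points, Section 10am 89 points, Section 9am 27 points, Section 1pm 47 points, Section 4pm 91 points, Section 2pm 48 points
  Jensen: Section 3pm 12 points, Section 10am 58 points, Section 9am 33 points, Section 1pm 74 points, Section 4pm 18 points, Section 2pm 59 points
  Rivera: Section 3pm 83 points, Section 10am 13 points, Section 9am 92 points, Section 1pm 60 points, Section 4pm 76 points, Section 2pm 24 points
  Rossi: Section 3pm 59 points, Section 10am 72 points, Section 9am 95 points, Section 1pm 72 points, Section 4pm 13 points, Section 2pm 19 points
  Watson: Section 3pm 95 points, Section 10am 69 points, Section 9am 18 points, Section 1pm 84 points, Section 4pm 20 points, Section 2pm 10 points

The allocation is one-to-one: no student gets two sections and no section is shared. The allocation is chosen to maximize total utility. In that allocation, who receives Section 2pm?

Jensen receives Section 2pm.

Treat this as an assignment problem: match each student to one section.
Optimal: Lindqvist→Section 3pm (69 points), Costa→Section 10am (89 points), Jensen→Section 2pm (59 points), Rivera→Section 4pm (76 points), Rossi→Section 9am (95 points), Watson→Section 1pm (84 points) — total 69+89+59+76+95+84 = 472 points.
Next-best assignment: Lindqvist→Section 3pm, Costa→Section 4pm, Jensen→Section 2pm, Rivera→Section 9am, Rossi→Section 10am, Watson→Section 1pm = 467 points.
Every other assignment is strictly worse.
Jensen's own top section is Section 1pm (74 points), but forcing Jensen→Section 1pm and reassigning the rest optimally gives only 446 points — worse by 26.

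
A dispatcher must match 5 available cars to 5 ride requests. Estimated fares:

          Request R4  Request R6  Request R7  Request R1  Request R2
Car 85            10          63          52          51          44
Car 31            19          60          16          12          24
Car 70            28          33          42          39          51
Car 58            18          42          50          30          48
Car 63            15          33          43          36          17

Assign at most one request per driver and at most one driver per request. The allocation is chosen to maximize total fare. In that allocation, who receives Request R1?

Treat this as an assignment problem: match each driver to one request.
Optimal: Car 85→Request R1 ($51), Car 31→Request R6 ($60), Car 70→Request R4 ($28), Car 58→Request R2 ($48), Car 63→Request R7 ($43) — total 51+60+28+48+43 = $230.
Column-greedy (each request in turn goes to its best remaining driver) gives $201, worse by 29.
Next-best assignment: Car 85→Request R1, Car 31→Request R6, Car 70→Request R2, Car 58→Request R7, Car 63→Request R4 = $227.
Car 85's own top request is Request R6 ($63), but forcing Car 85→Request R6 and reassigning the rest optimally gives only $219 — worse by 11.

Car 85 receives Request R1.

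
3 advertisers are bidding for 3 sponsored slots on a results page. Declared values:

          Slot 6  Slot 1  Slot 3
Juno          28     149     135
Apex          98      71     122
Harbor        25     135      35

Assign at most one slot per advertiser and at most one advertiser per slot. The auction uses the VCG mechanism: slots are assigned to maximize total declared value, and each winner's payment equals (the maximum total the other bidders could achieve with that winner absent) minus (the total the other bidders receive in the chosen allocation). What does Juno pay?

Juno pays $24.

Efficient allocation: Juno→Slot 3 ($135), Apex→Slot 6 ($98), Harbor→Slot 1 ($135); total welfare W = $368.
Juno receives Slot 3 at value $135, so the others get W − 135 = $233.
Without Juno: best allocation of the remaining 2 bidders over all 3 slots is Apex→Slot 3 ($122), Harbor→Slot 1 ($135), total $257.
VCG payment = (others' best without Juno) − (others' welfare with Juno) = 257 − 233 = $24.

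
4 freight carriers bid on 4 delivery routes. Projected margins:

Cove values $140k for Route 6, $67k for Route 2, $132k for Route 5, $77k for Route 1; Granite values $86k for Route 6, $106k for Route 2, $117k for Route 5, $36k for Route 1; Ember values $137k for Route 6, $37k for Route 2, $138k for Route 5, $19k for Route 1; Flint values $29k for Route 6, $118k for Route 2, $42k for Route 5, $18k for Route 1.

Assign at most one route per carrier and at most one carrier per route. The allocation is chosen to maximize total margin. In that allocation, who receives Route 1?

Optimal: Cove→Route 1 ($77k), Granite→Route 5 ($117k), Ember→Route 6 ($137k), Flint→Route 2 ($118k) — total 77+117+137+118 = $449k.
Max-entry greedy (repeatedly take the single best remaining cell) gives $432k, worse by 17.
Swapping Granite↔Ember (Granite→Route 6 $86k, Ember→Route 5 $138k) loses 30.
Cove's own top route is Route 6 ($140k), but forcing Cove→Route 6 and reassigning the rest optimally gives only $432k — worse by 17.

Cove receives Route 1.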